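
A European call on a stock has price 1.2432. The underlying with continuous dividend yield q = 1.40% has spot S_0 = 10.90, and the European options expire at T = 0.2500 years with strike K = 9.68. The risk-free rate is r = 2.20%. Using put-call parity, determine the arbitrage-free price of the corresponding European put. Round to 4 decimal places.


Answer: Put price = 0.0082

Derivation:
Put-call parity: C - P = S_0 * exp(-qT) - K * exp(-rT).
S_0 * exp(-qT) = 10.9000 * 0.99650612 = 10.86191668
K * exp(-rT) = 9.6800 * 0.99451510 = 9.62690614
P = C - S*exp(-qT) + K*exp(-rT)
P = 1.2432 - 10.86191668 + 9.62690614 = 0.0082


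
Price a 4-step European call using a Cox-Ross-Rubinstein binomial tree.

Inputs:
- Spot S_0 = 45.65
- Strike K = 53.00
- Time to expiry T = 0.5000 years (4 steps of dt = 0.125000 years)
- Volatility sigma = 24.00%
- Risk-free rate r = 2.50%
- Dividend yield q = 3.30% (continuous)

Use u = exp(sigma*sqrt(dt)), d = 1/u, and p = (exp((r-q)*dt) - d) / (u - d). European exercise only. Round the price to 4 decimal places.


Answer: Price = V(0,0) = 0.7890

Derivation:
dt = T/N = 0.125000
u = exp(sigma*sqrt(dt)) = 1.088557; d = 1/u = 0.918647
p = (exp((r-q)*dt) - d) / (u - d) = 0.472917
Discount per step: exp(-r*dt) = 0.996880
Stock lattice S(k, i) with i counting down-moves:
  k=0: S(0,0) = 45.6500
  k=1: S(1,0) = 49.6926; S(1,1) = 41.9363
  k=2: S(2,0) = 54.0932; S(2,1) = 45.6500; S(2,2) = 38.5246
  k=3: S(3,0) = 58.8836; S(3,1) = 49.6926; S(3,2) = 41.9363; S(3,3) = 35.3906
  k=4: S(4,0) = 64.0981; S(4,1) = 54.0932; S(4,2) = 45.6500; S(4,3) = 38.5246; S(4,4) = 32.5115
Terminal payoffs V(N, i) = max(S_T - K, 0):
  V(4,0) = 11.098109; V(4,1) = 1.093241; V(4,2) = 0.000000; V(4,3) = 0.000000; V(4,4) = 0.000000
Backward induction: V(k, i) = exp(-r*dt) * [p * V(k+1, i) + (1-p) * V(k+1, i+1)].
  V(3,0) = exp(-r*dt) * [p*11.098109 + (1-p)*1.093241] = 5.806539
  V(3,1) = exp(-r*dt) * [p*1.093241 + (1-p)*0.000000] = 0.515399
  V(3,2) = exp(-r*dt) * [p*0.000000 + (1-p)*0.000000] = 0.000000
  V(3,3) = exp(-r*dt) * [p*0.000000 + (1-p)*0.000000] = 0.000000
  V(2,0) = exp(-r*dt) * [p*5.806539 + (1-p)*0.515399] = 3.008253
  V(2,1) = exp(-r*dt) * [p*0.515399 + (1-p)*0.000000] = 0.242980
  V(2,2) = exp(-r*dt) * [p*0.000000 + (1-p)*0.000000] = 0.000000
  V(1,0) = exp(-r*dt) * [p*3.008253 + (1-p)*0.242980] = 1.545886
  V(1,1) = exp(-r*dt) * [p*0.242980 + (1-p)*0.000000] = 0.114551
  V(0,0) = exp(-r*dt) * [p*1.545886 + (1-p)*0.114551] = 0.788984


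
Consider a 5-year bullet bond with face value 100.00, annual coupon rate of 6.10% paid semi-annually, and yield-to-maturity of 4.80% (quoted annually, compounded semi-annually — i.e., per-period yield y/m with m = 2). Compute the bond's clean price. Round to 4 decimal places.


Coupon per period c = face * coupon_rate / m = 3.050000
Periods per year m = 2; per-period yield y/m = 0.024000
Number of cashflows N = 10
Cashflows (t years, CF_t, discount factor 1/(1+y/m)^(m*t), PV):
  t = 0.5000: CF_t = 3.050000, DF = 0.976562, PV = 2.978516
  t = 1.0000: CF_t = 3.050000, DF = 0.953674, PV = 2.908707
  t = 1.5000: CF_t = 3.050000, DF = 0.931323, PV = 2.840534
  t = 2.0000: CF_t = 3.050000, DF = 0.909495, PV = 2.773959
  t = 2.5000: CF_t = 3.050000, DF = 0.888178, PV = 2.708944
  t = 3.0000: CF_t = 3.050000, DF = 0.867362, PV = 2.645453
  t = 3.5000: CF_t = 3.050000, DF = 0.847033, PV = 2.583450
  t = 4.0000: CF_t = 3.050000, DF = 0.827181, PV = 2.522901
  t = 4.5000: CF_t = 3.050000, DF = 0.807794, PV = 2.463770
  t = 5.0000: CF_t = 103.050000, DF = 0.788861, PV = 81.292116
Price P = sum_t PV_t = 105.718350

Answer: Price = 105.7184


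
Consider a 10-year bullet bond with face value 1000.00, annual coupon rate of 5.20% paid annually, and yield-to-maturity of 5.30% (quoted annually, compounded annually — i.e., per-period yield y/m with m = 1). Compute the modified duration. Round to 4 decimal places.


Answer: Modified duration = 7.6319

Derivation:
Coupon per period c = face * coupon_rate / m = 52.000000
Periods per year m = 1; per-period yield y/m = 0.053000
Number of cashflows N = 10
Cashflows (t years, CF_t, discount factor 1/(1+y/m)^(m*t), PV):
  t = 1.0000: CF_t = 52.000000, DF = 0.949668, PV = 49.382716
  t = 2.0000: CF_t = 52.000000, DF = 0.901869, PV = 46.897166
  t = 3.0000: CF_t = 52.000000, DF = 0.856475, PV = 44.536720
  t = 4.0000: CF_t = 52.000000, DF = 0.813367, PV = 42.295081
  t = 5.0000: CF_t = 52.000000, DF = 0.772428, PV = 40.166269
  t = 6.0000: CF_t = 52.000000, DF = 0.733550, PV = 38.144605
  t = 7.0000: CF_t = 52.000000, DF = 0.696629, PV = 36.224696
  t = 8.0000: CF_t = 52.000000, DF = 0.661566, PV = 34.401420
  t = 9.0000: CF_t = 52.000000, DF = 0.628268, PV = 32.669915
  t = 10.0000: CF_t = 1052.000000, DF = 0.596645, PV = 627.670948
Price P = sum_t PV_t = 992.389536
First compute Macaulay numerator sum_t t * PV_t:
  t * PV_t at t = 1.0000: 49.382716
  t * PV_t at t = 2.0000: 93.794332
  t * PV_t at t = 3.0000: 133.610160
  t * PV_t at t = 4.0000: 169.180323
  t * PV_t at t = 5.0000: 200.831343
  t * PV_t at t = 6.0000: 228.867627
  t * PV_t at t = 7.0000: 253.572870
  t * PV_t at t = 8.0000: 275.211363
  t * PV_t at t = 9.0000: 294.029234
  t * PV_t at t = 10.0000: 6276.709485
Macaulay duration D = 7975.189453 / 992.389536 = 8.036350
Modified duration = D / (1 + y/m) = 8.036350 / (1 + 0.053000) = 7.631861


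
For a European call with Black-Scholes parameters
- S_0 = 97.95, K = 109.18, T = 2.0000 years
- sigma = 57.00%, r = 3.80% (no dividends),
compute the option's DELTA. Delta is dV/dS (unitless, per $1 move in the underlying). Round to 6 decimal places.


d1 = 0.3626828190; d2 = -0.4434189116
phi(d1) = 0.3735483070; exp(-qT) = 1.0000000000; exp(-rT) = 0.9268162066
N(d1) = 0.6415790822
Delta = exp(-qT) * N(d1) = 1.0000000000 * 0.6415790822 = 0.641579

Answer: Delta = 0.641579


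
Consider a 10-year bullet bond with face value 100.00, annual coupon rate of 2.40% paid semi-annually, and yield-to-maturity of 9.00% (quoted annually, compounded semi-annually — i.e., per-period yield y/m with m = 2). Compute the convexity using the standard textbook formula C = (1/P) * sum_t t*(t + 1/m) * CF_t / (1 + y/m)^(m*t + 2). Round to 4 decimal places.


Answer: Convexity = 77.5586

Derivation:
Coupon per period c = face * coupon_rate / m = 1.200000
Periods per year m = 2; per-period yield y/m = 0.045000
Number of cashflows N = 20
Cashflows (t years, CF_t, discount factor 1/(1+y/m)^(m*t), PV):
  t = 0.5000: CF_t = 1.200000, DF = 0.956938, PV = 1.148325
  t = 1.0000: CF_t = 1.200000, DF = 0.915730, PV = 1.098876
  t = 1.5000: CF_t = 1.200000, DF = 0.876297, PV = 1.051556
  t = 2.0000: CF_t = 1.200000, DF = 0.838561, PV = 1.006274
  t = 2.5000: CF_t = 1.200000, DF = 0.802451, PV = 0.962941
  t = 3.0000: CF_t = 1.200000, DF = 0.767896, PV = 0.921475
  t = 3.5000: CF_t = 1.200000, DF = 0.734828, PV = 0.881794
  t = 4.0000: CF_t = 1.200000, DF = 0.703185, PV = 0.843822
  t = 4.5000: CF_t = 1.200000, DF = 0.672904, PV = 0.807485
  t = 5.0000: CF_t = 1.200000, DF = 0.643928, PV = 0.772713
  t = 5.5000: CF_t = 1.200000, DF = 0.616199, PV = 0.739438
  t = 6.0000: CF_t = 1.200000, DF = 0.589664, PV = 0.707597
  t = 6.5000: CF_t = 1.200000, DF = 0.564272, PV = 0.677126
  t = 7.0000: CF_t = 1.200000, DF = 0.539973, PV = 0.647967
  t = 7.5000: CF_t = 1.200000, DF = 0.516720, PV = 0.620065
  t = 8.0000: CF_t = 1.200000, DF = 0.494469, PV = 0.593363
  t = 8.5000: CF_t = 1.200000, DF = 0.473176, PV = 0.567812
  t = 9.0000: CF_t = 1.200000, DF = 0.452800, PV = 0.543360
  t = 9.5000: CF_t = 1.200000, DF = 0.433302, PV = 0.519962
  t = 10.0000: CF_t = 101.200000, DF = 0.414643, PV = 41.961857
Price P = sum_t PV_t = 57.073810
Convexity numerator sum_t t*(t + 1/m) * CF_t / (1+y/m)^(m*t + 2):
  t = 0.5000: term = 0.525778
  t = 1.0000: term = 1.509410
  t = 1.5000: term = 2.888824
  t = 2.0000: term = 4.607374
  t = 2.5000: term = 6.613456
  t = 3.0000: term = 8.860133
  t = 3.5000: term = 11.304794
  t = 4.0000: term = 13.908838
  t = 4.5000: term = 16.637366
  t = 5.0000: term = 19.458908
  t = 5.5000: term = 22.345157
  t = 6.0000: term = 25.270730
  t = 6.5000: term = 28.212936
  t = 7.0000: term = 31.151567
  t = 7.5000: term = 34.068700
  t = 8.0000: term = 36.948510
  t = 8.5000: term = 39.777104
  t = 9.0000: term = 42.542357
  t = 9.5000: term = 45.233767
  t = 10.0000: term = 4034.701611
Convexity = (1/P) * sum = 4426.567321 / 57.073810 = 77.558645


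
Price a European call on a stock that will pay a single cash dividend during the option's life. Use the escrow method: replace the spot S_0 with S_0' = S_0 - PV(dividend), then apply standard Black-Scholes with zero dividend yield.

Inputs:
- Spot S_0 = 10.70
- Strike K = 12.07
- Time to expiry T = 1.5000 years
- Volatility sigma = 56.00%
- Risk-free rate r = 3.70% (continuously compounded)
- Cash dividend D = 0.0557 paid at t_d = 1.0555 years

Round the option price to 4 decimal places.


PV(D) = D * exp(-r * t_d) = 0.0557 * 0.96169926 = 0.05356665
S_0' = S_0 - PV(D) = 10.7000 - 0.05356665 = 10.64643335
d1 = (ln(S_0'/K) + (r + sigma^2/2)*T) / (sigma*sqrt(T)) = 0.24086927
d2 = d1 - sigma*sqrt(T) = -0.44498786
exp(-rT) = 0.94601202
N(d1) = 0.59517178; N(d2) = 0.32816426
C = S_0' * N(d1) - K * exp(-rT) * N(d2) = 10.64643335 * 0.59517178 - 12.0700 * 0.94601202 * 0.32816426 = 2.5894

Answer: Price = 2.5894


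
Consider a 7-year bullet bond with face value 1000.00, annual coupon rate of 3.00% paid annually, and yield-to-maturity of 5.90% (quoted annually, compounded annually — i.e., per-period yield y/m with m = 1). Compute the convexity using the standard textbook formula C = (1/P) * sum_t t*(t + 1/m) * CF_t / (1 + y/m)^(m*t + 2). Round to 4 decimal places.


Coupon per period c = face * coupon_rate / m = 30.000000
Periods per year m = 1; per-period yield y/m = 0.059000
Number of cashflows N = 7
Cashflows (t years, CF_t, discount factor 1/(1+y/m)^(m*t), PV):
  t = 1.0000: CF_t = 30.000000, DF = 0.944287, PV = 28.328612
  t = 2.0000: CF_t = 30.000000, DF = 0.891678, PV = 26.750342
  t = 3.0000: CF_t = 30.000000, DF = 0.842000, PV = 25.260002
  t = 4.0000: CF_t = 30.000000, DF = 0.795090, PV = 23.852693
  t = 5.0000: CF_t = 30.000000, DF = 0.750793, PV = 22.523789
  t = 6.0000: CF_t = 30.000000, DF = 0.708964, PV = 21.268923
  t = 7.0000: CF_t = 1030.000000, DF = 0.669466, PV = 689.549589
Price P = sum_t PV_t = 837.533949
Convexity numerator sum_t t*(t + 1/m) * CF_t / (1+y/m)^(m*t + 2):
  t = 1.0000: term = 50.520003
  t = 2.0000: term = 143.116157
  t = 3.0000: term = 270.285470
  t = 4.0000: term = 425.378455
  t = 5.0000: term = 602.519058
  t = 6.0000: term = 796.531333
  t = 7.0000: term = 34431.949346
Convexity = (1/P) * sum = 36720.299823 / 837.533949 = 43.843357

Answer: Convexity = 43.8434


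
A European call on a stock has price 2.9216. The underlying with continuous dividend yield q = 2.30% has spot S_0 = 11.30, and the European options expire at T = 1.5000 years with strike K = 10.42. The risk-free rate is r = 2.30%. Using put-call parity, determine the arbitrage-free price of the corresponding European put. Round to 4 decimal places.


Put-call parity: C - P = S_0 * exp(-qT) - K * exp(-rT).
S_0 * exp(-qT) = 11.3000 * 0.96608834 = 10.91679824
K * exp(-rT) = 10.4200 * 0.96608834 = 10.06664050
P = C - S*exp(-qT) + K*exp(-rT)
P = 2.9216 - 10.91679824 + 10.06664050 = 2.0714

Answer: Put price = 2.0714


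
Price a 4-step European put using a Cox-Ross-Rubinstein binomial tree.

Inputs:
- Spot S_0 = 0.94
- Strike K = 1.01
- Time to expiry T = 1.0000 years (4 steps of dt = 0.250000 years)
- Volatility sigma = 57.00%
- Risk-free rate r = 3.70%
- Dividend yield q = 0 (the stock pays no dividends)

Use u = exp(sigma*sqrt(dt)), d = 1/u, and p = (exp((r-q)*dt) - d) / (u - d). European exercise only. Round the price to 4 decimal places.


Answer: Price = V(0,0) = 0.2296

Derivation:
dt = T/N = 0.250000
u = exp(sigma*sqrt(dt)) = 1.329762; d = 1/u = 0.752014
p = (exp((r-q)*dt) - d) / (u - d) = 0.445313
Discount per step: exp(-r*dt) = 0.990793
Stock lattice S(k, i) with i counting down-moves:
  k=0: S(0,0) = 0.9400
  k=1: S(1,0) = 1.2500; S(1,1) = 0.7069
  k=2: S(2,0) = 1.6622; S(2,1) = 0.9400; S(2,2) = 0.5316
  k=3: S(3,0) = 2.2103; S(3,1) = 1.2500; S(3,2) = 0.7069; S(3,3) = 0.3998
  k=4: S(4,0) = 2.9392; S(4,1) = 1.6622; S(4,2) = 0.9400; S(4,3) = 0.5316; S(4,4) = 0.3006
Terminal payoffs V(N, i) = max(K - S_T, 0):
  V(4,0) = 0.000000; V(4,1) = 0.000000; V(4,2) = 0.070000; V(4,3) = 0.478406; V(4,4) = 0.709370
Backward induction: V(k, i) = exp(-r*dt) * [p * V(k+1, i) + (1-p) * V(k+1, i+1)].
  V(3,0) = exp(-r*dt) * [p*0.000000 + (1-p)*0.000000] = 0.000000
  V(3,1) = exp(-r*dt) * [p*0.000000 + (1-p)*0.070000] = 0.038471
  V(3,2) = exp(-r*dt) * [p*0.070000 + (1-p)*0.478406] = 0.293807
  V(3,3) = exp(-r*dt) * [p*0.478406 + (1-p)*0.709370] = 0.600934
  V(2,0) = exp(-r*dt) * [p*0.000000 + (1-p)*0.038471] = 0.021143
  V(2,1) = exp(-r*dt) * [p*0.038471 + (1-p)*0.293807] = 0.178444
  V(2,2) = exp(-r*dt) * [p*0.293807 + (1-p)*0.600934] = 0.459893
  V(1,0) = exp(-r*dt) * [p*0.021143 + (1-p)*0.178444] = 0.107398
  V(1,1) = exp(-r*dt) * [p*0.178444 + (1-p)*0.459893] = 0.331480
  V(0,0) = exp(-r*dt) * [p*0.107398 + (1-p)*0.331480] = 0.229560


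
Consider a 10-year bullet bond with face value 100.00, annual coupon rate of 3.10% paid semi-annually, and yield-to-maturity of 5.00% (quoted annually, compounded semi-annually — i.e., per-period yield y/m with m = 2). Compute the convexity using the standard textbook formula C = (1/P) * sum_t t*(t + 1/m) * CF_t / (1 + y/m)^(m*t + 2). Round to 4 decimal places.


Answer: Convexity = 80.7913

Derivation:
Coupon per period c = face * coupon_rate / m = 1.550000
Periods per year m = 2; per-period yield y/m = 0.025000
Number of cashflows N = 20
Cashflows (t years, CF_t, discount factor 1/(1+y/m)^(m*t), PV):
  t = 0.5000: CF_t = 1.550000, DF = 0.975610, PV = 1.512195
  t = 1.0000: CF_t = 1.550000, DF = 0.951814, PV = 1.475312
  t = 1.5000: CF_t = 1.550000, DF = 0.928599, PV = 1.439329
  t = 2.0000: CF_t = 1.550000, DF = 0.905951, PV = 1.404223
  t = 2.5000: CF_t = 1.550000, DF = 0.883854, PV = 1.369974
  t = 3.0000: CF_t = 1.550000, DF = 0.862297, PV = 1.336560
  t = 3.5000: CF_t = 1.550000, DF = 0.841265, PV = 1.303961
  t = 4.0000: CF_t = 1.550000, DF = 0.820747, PV = 1.272157
  t = 4.5000: CF_t = 1.550000, DF = 0.800728, PV = 1.241129
  t = 5.0000: CF_t = 1.550000, DF = 0.781198, PV = 1.210858
  t = 5.5000: CF_t = 1.550000, DF = 0.762145, PV = 1.181324
  t = 6.0000: CF_t = 1.550000, DF = 0.743556, PV = 1.152512
  t = 6.5000: CF_t = 1.550000, DF = 0.725420, PV = 1.124402
  t = 7.0000: CF_t = 1.550000, DF = 0.707727, PV = 1.096977
  t = 7.5000: CF_t = 1.550000, DF = 0.690466, PV = 1.070222
  t = 8.0000: CF_t = 1.550000, DF = 0.673625, PV = 1.044119
  t = 8.5000: CF_t = 1.550000, DF = 0.657195, PV = 1.018652
  t = 9.0000: CF_t = 1.550000, DF = 0.641166, PV = 0.993807
  t = 9.5000: CF_t = 1.550000, DF = 0.625528, PV = 0.969568
  t = 10.0000: CF_t = 101.550000, DF = 0.610271, PV = 61.973014
Price P = sum_t PV_t = 85.190296
Convexity numerator sum_t t*(t + 1/m) * CF_t / (1+y/m)^(m*t + 2):
  t = 0.5000: term = 0.719665
  t = 1.0000: term = 2.106335
  t = 1.5000: term = 4.109922
  t = 2.0000: term = 6.682801
  t = 2.5000: term = 9.779708
  t = 3.0000: term = 13.357650
  t = 3.5000: term = 17.375805
  t = 4.0000: term = 21.795435
  t = 4.5000: term = 26.579799
  t = 5.0000: term = 31.694070
  t = 5.5000: term = 37.105252
  t = 6.0000: term = 42.782109
  t = 6.5000: term = 48.695083
  t = 7.0000: term = 54.816229
  t = 7.5000: term = 61.119140
  t = 8.0000: term = 67.578887
  t = 8.5000: term = 74.171949
  t = 9.0000: term = 80.876157
  t = 9.5000: term = 87.670631
  t = 10.0000: term = 6193.614749
Convexity = (1/P) * sum = 6882.631378 / 85.190296 = 80.791260


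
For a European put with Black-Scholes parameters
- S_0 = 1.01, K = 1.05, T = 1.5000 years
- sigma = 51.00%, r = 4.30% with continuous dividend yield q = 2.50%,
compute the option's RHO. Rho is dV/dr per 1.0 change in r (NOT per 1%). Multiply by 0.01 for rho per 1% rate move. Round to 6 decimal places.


d1 = 0.2933546806; d2 = -0.3312652038
phi(d1) = 0.3821404692; exp(-qT) = 0.9631944177; exp(-rT) = 0.9375361143
N(-d2) = 0.6297779139
Rho = -K*T*exp(-rT)*N(-d2) = -1.0500 * 1.5000 * 0.9375361143 * 0.6297779139 = -0.929942

Answer: Rho = -0.929942


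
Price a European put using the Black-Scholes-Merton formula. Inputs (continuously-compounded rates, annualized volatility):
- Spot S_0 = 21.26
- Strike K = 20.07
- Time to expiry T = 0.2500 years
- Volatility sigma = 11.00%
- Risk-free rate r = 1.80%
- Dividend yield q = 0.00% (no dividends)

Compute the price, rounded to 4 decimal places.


d1 = (ln(S/K) + (r - q + 0.5*sigma^2) * T) / (sigma * sqrt(T)) = 1.15661291
d2 = d1 - sigma * sqrt(T) = 1.10161291
exp(-rT) = 0.99551011; exp(-qT) = 1.00000000
P = K * exp(-rT) * N(-d2) - S_0 * exp(-qT) * N(-d1)
N(-d1) = 0.12371527; N(-d2) = 0.13531500
P = 20.0700 * 0.99551011 * 0.13531500 - 21.2600 * 1.00000000 * 0.12371527 = 0.0734

Answer: Price = 0.0734


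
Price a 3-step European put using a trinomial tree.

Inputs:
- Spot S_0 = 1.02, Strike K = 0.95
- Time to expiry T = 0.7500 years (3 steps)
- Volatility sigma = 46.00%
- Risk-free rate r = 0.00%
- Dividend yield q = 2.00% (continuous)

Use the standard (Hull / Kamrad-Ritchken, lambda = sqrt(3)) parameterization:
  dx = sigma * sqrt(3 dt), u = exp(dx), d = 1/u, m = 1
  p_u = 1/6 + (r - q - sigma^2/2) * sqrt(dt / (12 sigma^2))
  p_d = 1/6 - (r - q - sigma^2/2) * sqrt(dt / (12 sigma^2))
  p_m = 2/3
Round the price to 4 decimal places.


dt = T/N = 0.250000; dx = sigma*sqrt(3*dt) = 0.398372
u = exp(dx) = 1.489398; d = 1/u = 0.671412
p_u = 0.127193, p_m = 0.666667, p_d = 0.206140
Discount per step: exp(-r*dt) = 1.000000
Stock lattice S(k, j) with j the centered position index:
  k=0: S(0,+0) = 1.0200
  k=1: S(1,-1) = 0.6848; S(1,+0) = 1.0200; S(1,+1) = 1.5192
  k=2: S(2,-2) = 0.4598; S(2,-1) = 0.6848; S(2,+0) = 1.0200; S(2,+1) = 1.5192; S(2,+2) = 2.2627
  k=3: S(3,-3) = 0.3087; S(3,-2) = 0.4598; S(3,-1) = 0.6848; S(3,+0) = 1.0200; S(3,+1) = 1.5192; S(3,+2) = 2.2627; S(3,+3) = 3.3700
Terminal payoffs V(N, j) = max(K - S_T, 0):
  V(3,-3) = 0.641277; V(3,-2) = 0.490189; V(3,-1) = 0.265159; V(3,+0) = 0.000000; V(3,+1) = 0.000000; V(3,+2) = 0.000000; V(3,+3) = 0.000000
Backward induction: V(k, j) = exp(-r*dt) * [p_u * V(k+1, j+1) + p_m * V(k+1, j) + p_d * V(k+1, j-1)]
  V(2,-2) = exp(-r*dt) * [p_u*0.265159 + p_m*0.490189 + p_d*0.641277] = 0.492712
  V(2,-1) = exp(-r*dt) * [p_u*0.000000 + p_m*0.265159 + p_d*0.490189] = 0.277820
  V(2,+0) = exp(-r*dt) * [p_u*0.000000 + p_m*0.000000 + p_d*0.265159] = 0.054660
  V(2,+1) = exp(-r*dt) * [p_u*0.000000 + p_m*0.000000 + p_d*0.000000] = 0.000000
  V(2,+2) = exp(-r*dt) * [p_u*0.000000 + p_m*0.000000 + p_d*0.000000] = 0.000000
  V(1,-1) = exp(-r*dt) * [p_u*0.054660 + p_m*0.277820 + p_d*0.492712] = 0.293734
  V(1,+0) = exp(-r*dt) * [p_u*0.000000 + p_m*0.054660 + p_d*0.277820] = 0.093710
  V(1,+1) = exp(-r*dt) * [p_u*0.000000 + p_m*0.000000 + p_d*0.054660] = 0.011268
  V(0,+0) = exp(-r*dt) * [p_u*0.011268 + p_m*0.093710 + p_d*0.293734] = 0.124457

Answer: Price = V(0,0) = 0.1245


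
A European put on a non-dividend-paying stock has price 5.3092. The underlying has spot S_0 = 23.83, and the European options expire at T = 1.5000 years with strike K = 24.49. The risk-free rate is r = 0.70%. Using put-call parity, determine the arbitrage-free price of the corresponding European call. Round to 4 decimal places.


Put-call parity: C - P = S_0 * exp(-qT) - K * exp(-rT).
S_0 * exp(-qT) = 23.8300 * 1.00000000 = 23.83000000
K * exp(-rT) = 24.4900 * 0.98955493 = 24.23420030
C = P + S*exp(-qT) - K*exp(-rT)
C = 5.3092 + 23.83000000 - 24.23420030 = 4.9050

Answer: Call price = 4.9050


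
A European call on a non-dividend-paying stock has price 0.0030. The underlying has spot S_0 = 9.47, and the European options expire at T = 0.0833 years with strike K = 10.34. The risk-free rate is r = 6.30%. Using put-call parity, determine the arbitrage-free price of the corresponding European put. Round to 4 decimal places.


Put-call parity: C - P = S_0 * exp(-qT) - K * exp(-rT).
S_0 * exp(-qT) = 9.4700 * 1.00000000 = 9.47000000
K * exp(-rT) = 10.3400 * 0.99476585 = 10.28587885
P = C - S*exp(-qT) + K*exp(-rT)
P = 0.0030 - 9.47000000 + 10.28587885 = 0.8189

Answer: Put price = 0.8189


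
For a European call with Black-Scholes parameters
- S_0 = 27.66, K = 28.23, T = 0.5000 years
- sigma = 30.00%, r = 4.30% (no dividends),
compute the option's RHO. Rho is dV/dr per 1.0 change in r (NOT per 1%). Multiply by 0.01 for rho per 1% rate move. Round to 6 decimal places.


d1 = 0.1112612908; d2 = -0.1008707435
phi(d1) = 0.3964806383; exp(-qT) = 1.0000000000; exp(-rT) = 0.9787294775
N(d2) = 0.4598265340
Rho = K*T*exp(-rT)*N(d2) = 28.2300 * 0.5000 * 0.9787294775 * 0.4598265340 = 6.352396

Answer: Rho = 6.352396


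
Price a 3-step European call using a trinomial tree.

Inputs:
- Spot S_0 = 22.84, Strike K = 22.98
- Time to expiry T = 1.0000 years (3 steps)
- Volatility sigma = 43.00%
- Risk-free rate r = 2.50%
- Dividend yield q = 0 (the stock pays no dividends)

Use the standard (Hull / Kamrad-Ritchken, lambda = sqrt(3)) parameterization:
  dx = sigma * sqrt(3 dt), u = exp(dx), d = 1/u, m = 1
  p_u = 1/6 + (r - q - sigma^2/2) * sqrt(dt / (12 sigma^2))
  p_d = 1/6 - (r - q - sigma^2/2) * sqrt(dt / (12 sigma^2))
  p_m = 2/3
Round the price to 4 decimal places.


dt = T/N = 0.333333; dx = sigma*sqrt(3*dt) = 0.430000
u = exp(dx) = 1.537258; d = 1/u = 0.650509
p_u = 0.140523, p_m = 0.666667, p_d = 0.192810
Discount per step: exp(-r*dt) = 0.991701
Stock lattice S(k, j) with j the centered position index:
  k=0: S(0,+0) = 22.8400
  k=1: S(1,-1) = 14.8576; S(1,+0) = 22.8400; S(1,+1) = 35.1110
  k=2: S(2,-2) = 9.6650; S(2,-1) = 14.8576; S(2,+0) = 22.8400; S(2,+1) = 35.1110; S(2,+2) = 53.9746
  k=3: S(3,-3) = 6.2872; S(3,-2) = 9.6650; S(3,-1) = 14.8576; S(3,+0) = 22.8400; S(3,+1) = 35.1110; S(3,+2) = 53.9746; S(3,+3) = 82.9728
Terminal payoffs V(N, j) = max(S_T - K, 0):
  V(3,-3) = 0.000000; V(3,-2) = 0.000000; V(3,-1) = 0.000000; V(3,+0) = 0.000000; V(3,+1) = 12.130962; V(3,+2) = 30.994590; V(3,+3) = 59.992845
Backward induction: V(k, j) = exp(-r*dt) * [p_u * V(k+1, j+1) + p_m * V(k+1, j) + p_d * V(k+1, j-1)]
  V(2,-2) = exp(-r*dt) * [p_u*0.000000 + p_m*0.000000 + p_d*0.000000] = 0.000000
  V(2,-1) = exp(-r*dt) * [p_u*0.000000 + p_m*0.000000 + p_d*0.000000] = 0.000000
  V(2,+0) = exp(-r*dt) * [p_u*12.130962 + p_m*0.000000 + p_d*0.000000] = 1.690536
  V(2,+1) = exp(-r*dt) * [p_u*30.994590 + p_m*12.130962 + p_d*0.000000] = 12.339510
  V(2,+2) = exp(-r*dt) * [p_u*59.992845 + p_m*30.994590 + p_d*12.130962] = 31.171573
  V(1,-1) = exp(-r*dt) * [p_u*1.690536 + p_m*0.000000 + p_d*0.000000] = 0.235588
  V(1,+0) = exp(-r*dt) * [p_u*12.339510 + p_m*1.690536 + p_d*0.000000] = 2.837269
  V(1,+1) = exp(-r*dt) * [p_u*31.171573 + p_m*12.339510 + p_d*1.690536] = 12.825299
  V(0,+0) = exp(-r*dt) * [p_u*12.825299 + p_m*2.837269 + p_d*0.235588] = 3.708159

Answer: Price = V(0,0) = 3.7082


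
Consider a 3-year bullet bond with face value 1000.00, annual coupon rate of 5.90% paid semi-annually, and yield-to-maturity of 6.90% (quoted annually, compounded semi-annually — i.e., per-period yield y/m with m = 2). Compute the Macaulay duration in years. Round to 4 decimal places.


Coupon per period c = face * coupon_rate / m = 29.500000
Periods per year m = 2; per-period yield y/m = 0.034500
Number of cashflows N = 6
Cashflows (t years, CF_t, discount factor 1/(1+y/m)^(m*t), PV):
  t = 0.5000: CF_t = 29.500000, DF = 0.966651, PV = 28.516191
  t = 1.0000: CF_t = 29.500000, DF = 0.934413, PV = 27.565192
  t = 1.5000: CF_t = 29.500000, DF = 0.903251, PV = 26.645908
  t = 2.0000: CF_t = 29.500000, DF = 0.873128, PV = 25.757282
  t = 2.5000: CF_t = 29.500000, DF = 0.844010, PV = 24.898291
  t = 3.0000: CF_t = 1029.500000, DF = 0.815863, PV = 839.930556
Price P = sum_t PV_t = 973.313422
Macaulay numerator sum_t t * PV_t:
  t * PV_t at t = 0.5000: 14.258096
  t * PV_t at t = 1.0000: 27.565192
  t * PV_t at t = 1.5000: 39.968863
  t * PV_t at t = 2.0000: 51.514564
  t * PV_t at t = 2.5000: 62.245728
  t * PV_t at t = 3.0000: 2519.791669
Macaulay duration D = (sum_t t * PV_t) / P = 2715.344111 / 973.313422 = 2.789794

Answer: Macaulay duration = 2.7898 years


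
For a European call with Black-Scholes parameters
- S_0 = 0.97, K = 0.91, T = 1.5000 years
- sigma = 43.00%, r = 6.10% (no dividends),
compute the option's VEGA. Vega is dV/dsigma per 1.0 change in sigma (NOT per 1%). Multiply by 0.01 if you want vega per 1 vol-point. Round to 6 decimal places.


d1 = 0.5583060676; d2 = 0.0316657729
phi(d1) = 0.3413689691; exp(-qT) = 1.0000000000; exp(-rT) = 0.9125613162
Vega = S * exp(-qT) * phi(d1) * sqrt(T) = 0.9700 * 1.0000000000 * 0.3413689691 * 1.2247448714 = 0.405547

Answer: Vega = 0.405547


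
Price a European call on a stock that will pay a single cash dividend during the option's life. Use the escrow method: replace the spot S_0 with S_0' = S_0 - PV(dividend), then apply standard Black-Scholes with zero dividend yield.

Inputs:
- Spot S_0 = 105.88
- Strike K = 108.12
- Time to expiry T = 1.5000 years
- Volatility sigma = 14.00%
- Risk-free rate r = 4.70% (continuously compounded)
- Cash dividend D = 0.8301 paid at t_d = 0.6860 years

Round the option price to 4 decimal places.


PV(D) = D * exp(-r * t_d) = 0.8301 * 0.96827223 = 0.80376278
S_0' = S_0 - PV(D) = 105.8800 - 0.80376278 = 105.07623722
d1 = (ln(S_0'/K) + (r + sigma^2/2)*T) / (sigma*sqrt(T)) = 0.33035705
d2 = d1 - sigma*sqrt(T) = 0.15889277
exp(-rT) = 0.93192774
N(d1) = 0.62943490; N(d2) = 0.56312332
C = S_0' * N(d1) - K * exp(-rT) * N(d2) = 105.07623722 * 0.62943490 - 108.1200 * 0.93192774 * 0.56312332 = 9.3983

Answer: Price = 9.3983


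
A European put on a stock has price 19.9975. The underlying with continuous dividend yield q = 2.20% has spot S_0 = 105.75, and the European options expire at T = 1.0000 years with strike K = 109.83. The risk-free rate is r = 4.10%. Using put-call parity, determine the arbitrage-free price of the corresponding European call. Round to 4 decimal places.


Put-call parity: C - P = S_0 * exp(-qT) - K * exp(-rT).
S_0 * exp(-qT) = 105.7500 * 0.97824024 = 103.44890486
K * exp(-rT) = 109.8300 * 0.95982913 = 105.41803334
C = P + S*exp(-qT) - K*exp(-rT)
C = 19.9975 + 103.44890486 - 105.41803334 = 18.0284

Answer: Call price = 18.0284


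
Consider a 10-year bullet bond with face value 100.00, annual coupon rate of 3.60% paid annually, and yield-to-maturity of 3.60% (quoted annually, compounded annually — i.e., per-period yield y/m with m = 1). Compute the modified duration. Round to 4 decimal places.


Answer: Modified duration = 8.2748

Derivation:
Coupon per period c = face * coupon_rate / m = 3.600000
Periods per year m = 1; per-period yield y/m = 0.036000
Number of cashflows N = 10
Cashflows (t years, CF_t, discount factor 1/(1+y/m)^(m*t), PV):
  t = 1.0000: CF_t = 3.600000, DF = 0.965251, PV = 3.474903
  t = 2.0000: CF_t = 3.600000, DF = 0.931709, PV = 3.354154
  t = 3.0000: CF_t = 3.600000, DF = 0.899333, PV = 3.237600
  t = 4.0000: CF_t = 3.600000, DF = 0.868082, PV = 3.125097
  t = 5.0000: CF_t = 3.600000, DF = 0.837917, PV = 3.016503
  t = 6.0000: CF_t = 3.600000, DF = 0.808801, PV = 2.911682
  t = 7.0000: CF_t = 3.600000, DF = 0.780696, PV = 2.810504
  t = 8.0000: CF_t = 3.600000, DF = 0.753567, PV = 2.712842
  t = 9.0000: CF_t = 3.600000, DF = 0.727381, PV = 2.618573
  t = 10.0000: CF_t = 103.600000, DF = 0.702106, PV = 72.738142
Price P = sum_t PV_t = 100.000000
First compute Macaulay numerator sum_t t * PV_t:
  t * PV_t at t = 1.0000: 3.474903
  t * PV_t at t = 2.0000: 6.708308
  t * PV_t at t = 3.0000: 9.712801
  t * PV_t at t = 4.0000: 12.500387
  t * PV_t at t = 5.0000: 15.082514
  t * PV_t at t = 6.0000: 17.470093
  t * PV_t at t = 7.0000: 19.673528
  t * PV_t at t = 8.0000: 21.702734
  t * PV_t at t = 9.0000: 23.567158
  t * PV_t at t = 10.0000: 727.381417
Macaulay duration D = 857.273843 / 100.000000 = 8.572738
Modified duration = D / (1 + y/m) = 8.572738 / (1 + 0.036000) = 8.274844


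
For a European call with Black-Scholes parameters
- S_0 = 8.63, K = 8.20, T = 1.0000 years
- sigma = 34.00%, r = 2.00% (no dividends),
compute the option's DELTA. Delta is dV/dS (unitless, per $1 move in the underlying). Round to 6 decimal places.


d1 = 0.3791480907; d2 = 0.0391480907
phi(d1) = 0.3712739161; exp(-qT) = 1.0000000000; exp(-rT) = 0.9801986733
N(d1) = 0.6477110518
Delta = exp(-qT) * N(d1) = 1.0000000000 * 0.6477110518 = 0.647711

Answer: Delta = 0.647711


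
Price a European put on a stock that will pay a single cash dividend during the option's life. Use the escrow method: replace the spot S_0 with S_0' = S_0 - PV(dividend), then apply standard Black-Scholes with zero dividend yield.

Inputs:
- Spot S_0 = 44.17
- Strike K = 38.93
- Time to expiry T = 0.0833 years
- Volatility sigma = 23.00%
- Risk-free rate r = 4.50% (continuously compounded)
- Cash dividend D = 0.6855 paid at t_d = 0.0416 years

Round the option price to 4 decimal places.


Answer: Price = 0.0470

Derivation:
PV(D) = D * exp(-r * t_d) = 0.6855 * 0.99812975 = 0.68421794
S_0' = S_0 - PV(D) = 44.1700 - 0.68421794 = 43.48578206
d1 = (ln(S_0'/K) + (r + sigma^2/2)*T) / (sigma*sqrt(T)) = 1.75681145
d2 = d1 - sigma*sqrt(T) = 1.69042945
exp(-rT) = 0.99625852
N(-d1) = 0.03947498; N(-d2) = 0.04547291
P = K * exp(-rT) * N(-d2) - S_0' * N(-d1) = 38.9300 * 0.99625852 * 0.04547291 - 43.48578206 * 0.03947498 = 0.0470


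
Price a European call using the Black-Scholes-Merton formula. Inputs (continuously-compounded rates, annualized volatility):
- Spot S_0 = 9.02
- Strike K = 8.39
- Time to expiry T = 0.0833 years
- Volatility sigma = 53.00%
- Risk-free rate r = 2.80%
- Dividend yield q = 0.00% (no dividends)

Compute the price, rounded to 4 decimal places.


d1 = (ln(S/K) + (r - q + 0.5*sigma^2) * T) / (sigma * sqrt(T)) = 0.56506027
d2 = d1 - sigma * sqrt(T) = 0.41209306
exp(-rT) = 0.99767032; exp(-qT) = 1.00000000
C = S_0 * exp(-qT) * N(d1) - K * exp(-rT) * N(d2)
N(d1) = 0.71398362; N(d2) = 0.65986439
C = 9.0200 * 1.00000000 * 0.71398362 - 8.3900 * 0.99767032 * 0.65986439 = 0.9168

Answer: Price = 0.9168


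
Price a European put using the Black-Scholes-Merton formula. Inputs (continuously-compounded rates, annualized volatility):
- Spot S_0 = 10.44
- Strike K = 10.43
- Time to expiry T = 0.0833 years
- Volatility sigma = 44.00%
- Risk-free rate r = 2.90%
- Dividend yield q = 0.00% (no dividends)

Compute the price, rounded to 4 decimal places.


d1 = (ln(S/K) + (r - q + 0.5*sigma^2) * T) / (sigma * sqrt(T)) = 0.09006461
d2 = d1 - sigma * sqrt(T) = -0.03692705
exp(-rT) = 0.99758722; exp(-qT) = 1.00000000
P = K * exp(-rT) * N(-d2) - S_0 * exp(-qT) * N(-d1)
N(-d1) = 0.46411794; N(-d2) = 0.51472841
P = 10.4300 * 0.99758722 * 0.51472841 - 10.4400 * 1.00000000 * 0.46411794 = 0.5103

Answer: Price = 0.5103


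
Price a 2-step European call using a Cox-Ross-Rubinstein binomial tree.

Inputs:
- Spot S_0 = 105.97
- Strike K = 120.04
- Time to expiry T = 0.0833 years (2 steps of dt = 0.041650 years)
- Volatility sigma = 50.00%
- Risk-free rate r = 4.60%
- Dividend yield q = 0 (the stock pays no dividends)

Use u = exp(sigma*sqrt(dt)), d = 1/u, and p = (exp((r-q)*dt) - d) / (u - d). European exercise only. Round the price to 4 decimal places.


dt = T/N = 0.041650
u = exp(sigma*sqrt(dt)) = 1.107430; d = 1/u = 0.902992
p = (exp((r-q)*dt) - d) / (u - d) = 0.483892
Discount per step: exp(-r*dt) = 0.998086
Stock lattice S(k, i) with i counting down-moves:
  k=0: S(0,0) = 105.9700
  k=1: S(1,0) = 117.3543; S(1,1) = 95.6901
  k=2: S(2,0) = 129.9616; S(2,1) = 105.9700; S(2,2) = 86.4073
Terminal payoffs V(N, i) = max(S_T - K, 0):
  V(2,0) = 9.921643; V(2,1) = 0.000000; V(2,2) = 0.000000
Backward induction: V(k, i) = exp(-r*dt) * [p * V(k+1, i) + (1-p) * V(k+1, i+1)].
  V(1,0) = exp(-r*dt) * [p*9.921643 + (1-p)*0.000000] = 4.791817
  V(1,1) = exp(-r*dt) * [p*0.000000 + (1-p)*0.000000] = 0.000000
  V(0,0) = exp(-r*dt) * [p*4.791817 + (1-p)*0.000000] = 2.314285

Answer: Price = V(0,0) = 2.3143


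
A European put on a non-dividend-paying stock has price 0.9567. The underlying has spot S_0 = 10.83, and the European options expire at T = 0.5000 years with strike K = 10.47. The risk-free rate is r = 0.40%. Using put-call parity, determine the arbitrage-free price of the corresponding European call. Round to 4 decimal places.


Put-call parity: C - P = S_0 * exp(-qT) - K * exp(-rT).
S_0 * exp(-qT) = 10.8300 * 1.00000000 = 10.83000000
K * exp(-rT) = 10.4700 * 0.99800200 = 10.44908093
C = P + S*exp(-qT) - K*exp(-rT)
C = 0.9567 + 10.83000000 - 10.44908093 = 1.3376

Answer: Call price = 1.3376


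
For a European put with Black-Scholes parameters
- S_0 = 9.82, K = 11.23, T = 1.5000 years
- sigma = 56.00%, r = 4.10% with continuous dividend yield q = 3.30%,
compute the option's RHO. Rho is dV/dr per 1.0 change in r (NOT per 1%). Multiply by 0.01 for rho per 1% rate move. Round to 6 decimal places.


Answer: Rho = -11.069717

Derivation:
d1 = 0.1648045183; d2 = -0.5210526097
phi(d1) = 0.3935611599; exp(-qT) = 0.9517051581; exp(-rT) = 0.9403529457
N(-d2) = 0.6988349386
Rho = -K*T*exp(-rT)*N(-d2) = -11.2300 * 1.5000 * 0.9403529457 * 0.6988349386 = -11.069717


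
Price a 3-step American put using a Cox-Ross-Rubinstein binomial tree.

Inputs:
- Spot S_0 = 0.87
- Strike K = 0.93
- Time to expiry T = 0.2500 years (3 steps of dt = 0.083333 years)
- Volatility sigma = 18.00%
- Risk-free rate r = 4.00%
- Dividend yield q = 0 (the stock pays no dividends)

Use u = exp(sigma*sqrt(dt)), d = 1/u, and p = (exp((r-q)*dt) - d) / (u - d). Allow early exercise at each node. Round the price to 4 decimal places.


dt = T/N = 0.083333
u = exp(sigma*sqrt(dt)) = 1.053335; d = 1/u = 0.949365
p = (exp((r-q)*dt) - d) / (u - d) = 0.519127
Discount per step: exp(-r*dt) = 0.996672
Stock lattice S(k, i) with i counting down-moves:
  k=0: S(0,0) = 0.8700
  k=1: S(1,0) = 0.9164; S(1,1) = 0.8259
  k=2: S(2,0) = 0.9653; S(2,1) = 0.8700; S(2,2) = 0.7841
  k=3: S(3,0) = 1.0168; S(3,1) = 0.9164; S(3,2) = 0.8259; S(3,3) = 0.7444
Terminal payoffs V(N, i) = max(K - S_T, 0):
  V(3,0) = 0.000000; V(3,1) = 0.013598; V(3,2) = 0.104052; V(3,3) = 0.185578
Backward induction: V(k, i) = exp(-r*dt) * [p * V(k+1, i) + (1-p) * V(k+1, i+1)]; then take max(V_cont, immediate exercise) for American.
  V(2,0) = exp(-r*dt) * [p*0.000000 + (1-p)*0.013598] = 0.006517; exercise = 0.000000; V(2,0) = max -> 0.006517
  V(2,1) = exp(-r*dt) * [p*0.013598 + (1-p)*0.104052] = 0.056905; exercise = 0.060000; V(2,1) = max -> 0.060000
  V(2,2) = exp(-r*dt) * [p*0.104052 + (1-p)*0.185578] = 0.142779; exercise = 0.145874; V(2,2) = max -> 0.145874
  V(1,0) = exp(-r*dt) * [p*0.006517 + (1-p)*0.060000] = 0.032128; exercise = 0.013598; V(1,0) = max -> 0.032128
  V(1,1) = exp(-r*dt) * [p*0.060000 + (1-p)*0.145874] = 0.100957; exercise = 0.104052; V(1,1) = max -> 0.104052
  V(0,0) = exp(-r*dt) * [p*0.032128 + (1-p)*0.104052] = 0.066493; exercise = 0.060000; V(0,0) = max -> 0.066493

Answer: Price = V(0,0) = 0.0665


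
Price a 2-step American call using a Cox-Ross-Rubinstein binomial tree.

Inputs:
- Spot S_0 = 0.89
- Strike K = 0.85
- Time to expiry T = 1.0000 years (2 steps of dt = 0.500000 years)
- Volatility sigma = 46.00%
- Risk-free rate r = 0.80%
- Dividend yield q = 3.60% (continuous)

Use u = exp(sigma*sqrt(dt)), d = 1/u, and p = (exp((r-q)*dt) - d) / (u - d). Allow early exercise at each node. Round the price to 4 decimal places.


Answer: Price = V(0,0) = 0.1611

Derivation:
dt = T/N = 0.500000
u = exp(sigma*sqrt(dt)) = 1.384403; d = 1/u = 0.722333
p = (exp((r-q)*dt) - d) / (u - d) = 0.398394
Discount per step: exp(-r*dt) = 0.996008
Stock lattice S(k, i) with i counting down-moves:
  k=0: S(0,0) = 0.8900
  k=1: S(1,0) = 1.2321; S(1,1) = 0.6429
  k=2: S(2,0) = 1.7057; S(2,1) = 0.8900; S(2,2) = 0.4644
Terminal payoffs V(N, i) = max(S_T - K, 0):
  V(2,0) = 0.855749; V(2,1) = 0.040000; V(2,2) = 0.000000
Backward induction: V(k, i) = exp(-r*dt) * [p * V(k+1, i) + (1-p) * V(k+1, i+1)]; then take max(V_cont, immediate exercise) for American.
  V(1,0) = exp(-r*dt) * [p*0.855749 + (1-p)*0.040000] = 0.363532; exercise = 0.382119; V(1,0) = max -> 0.382119
  V(1,1) = exp(-r*dt) * [p*0.040000 + (1-p)*0.000000] = 0.015872; exercise = 0.000000; V(1,1) = max -> 0.015872
  V(0,0) = exp(-r*dt) * [p*0.382119 + (1-p)*0.015872] = 0.161137; exercise = 0.040000; V(0,0) = max -> 0.161137


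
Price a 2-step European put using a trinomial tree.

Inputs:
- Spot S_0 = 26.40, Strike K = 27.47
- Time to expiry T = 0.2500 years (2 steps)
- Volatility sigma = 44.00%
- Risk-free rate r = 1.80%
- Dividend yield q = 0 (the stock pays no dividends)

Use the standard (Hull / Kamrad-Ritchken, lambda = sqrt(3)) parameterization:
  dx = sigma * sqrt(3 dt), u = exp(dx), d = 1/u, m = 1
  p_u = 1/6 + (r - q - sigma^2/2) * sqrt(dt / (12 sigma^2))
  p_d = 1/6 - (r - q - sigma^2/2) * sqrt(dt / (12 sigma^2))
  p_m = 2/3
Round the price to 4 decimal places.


Answer: Price = V(0,0) = 2.7362

Derivation:
dt = T/N = 0.125000; dx = sigma*sqrt(3*dt) = 0.269444
u = exp(dx) = 1.309236; d = 1/u = 0.763804
p_u = 0.148388, p_m = 0.666667, p_d = 0.184945
Discount per step: exp(-r*dt) = 0.997753
Stock lattice S(k, j) with j the centered position index:
  k=0: S(0,+0) = 26.4000
  k=1: S(1,-1) = 20.1644; S(1,+0) = 26.4000; S(1,+1) = 34.5638
  k=2: S(2,-2) = 15.4017; S(2,-1) = 20.1644; S(2,+0) = 26.4000; S(2,+1) = 34.5638; S(2,+2) = 45.2522
Terminal payoffs V(N, j) = max(K - S_T, 0):
  V(2,-2) = 12.068325; V(2,-1) = 7.305570; V(2,+0) = 1.070000; V(2,+1) = 0.000000; V(2,+2) = 0.000000
Backward induction: V(k, j) = exp(-r*dt) * [p_u * V(k+1, j+1) + p_m * V(k+1, j) + p_d * V(k+1, j-1)]
  V(1,-1) = exp(-r*dt) * [p_u*1.070000 + p_m*7.305570 + p_d*12.068325] = 7.244814
  V(1,+0) = exp(-r*dt) * [p_u*0.000000 + p_m*1.070000 + p_d*7.305570] = 2.059823
  V(1,+1) = exp(-r*dt) * [p_u*0.000000 + p_m*0.000000 + p_d*1.070000] = 0.197446
  V(0,+0) = exp(-r*dt) * [p_u*0.197446 + p_m*2.059823 + p_d*7.244814] = 2.736243


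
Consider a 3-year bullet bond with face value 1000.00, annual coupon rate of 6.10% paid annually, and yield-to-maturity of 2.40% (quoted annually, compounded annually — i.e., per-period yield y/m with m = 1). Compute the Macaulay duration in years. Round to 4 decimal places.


Answer: Macaulay duration = 2.8397 years

Derivation:
Coupon per period c = face * coupon_rate / m = 61.000000
Periods per year m = 1; per-period yield y/m = 0.024000
Number of cashflows N = 3
Cashflows (t years, CF_t, discount factor 1/(1+y/m)^(m*t), PV):
  t = 1.0000: CF_t = 61.000000, DF = 0.976562, PV = 59.570312
  t = 2.0000: CF_t = 61.000000, DF = 0.953674, PV = 58.174133
  t = 3.0000: CF_t = 1061.000000, DF = 0.931323, PV = 988.133252
Price P = sum_t PV_t = 1105.877697
Macaulay numerator sum_t t * PV_t:
  t * PV_t at t = 1.0000: 59.570312
  t * PV_t at t = 2.0000: 116.348267
  t * PV_t at t = 3.0000: 2964.399755
Macaulay duration D = (sum_t t * PV_t) / P = 3140.318334 / 1105.877697 = 2.839662


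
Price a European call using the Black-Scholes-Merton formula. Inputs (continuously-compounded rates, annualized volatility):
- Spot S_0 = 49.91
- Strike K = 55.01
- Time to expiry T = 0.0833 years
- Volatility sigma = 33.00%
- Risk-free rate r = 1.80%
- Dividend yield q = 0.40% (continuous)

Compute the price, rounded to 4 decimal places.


d1 = (ln(S/K) + (r - q + 0.5*sigma^2) * T) / (sigma * sqrt(T)) = -0.96165605
d2 = d1 - sigma * sqrt(T) = -1.05689979
exp(-rT) = 0.99850172; exp(-qT) = 0.99966686
C = S_0 * exp(-qT) * N(d1) - K * exp(-rT) * N(d2)
N(d1) = 0.16811120; N(d2) = 0.14527866
C = 49.9100 * 0.99966686 * 0.16811120 - 55.0100 * 0.99850172 * 0.14527866 = 0.4078

Answer: Price = 0.4078


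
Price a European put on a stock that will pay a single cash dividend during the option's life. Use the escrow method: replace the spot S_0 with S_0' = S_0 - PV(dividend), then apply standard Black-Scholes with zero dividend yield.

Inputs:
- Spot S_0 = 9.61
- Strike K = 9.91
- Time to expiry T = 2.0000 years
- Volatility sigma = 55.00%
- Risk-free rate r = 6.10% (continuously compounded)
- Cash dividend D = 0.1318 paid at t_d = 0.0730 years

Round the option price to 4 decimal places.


PV(D) = D * exp(-r * t_d) = 0.1318 * 0.99555690 = 0.13121440
S_0' = S_0 - PV(D) = 9.6100 - 0.13121440 = 9.47878560
d1 = (ln(S_0'/K) + (r + sigma^2/2)*T) / (sigma*sqrt(T)) = 0.48856175
d2 = d1 - sigma*sqrt(T) = -0.28925571
exp(-rT) = 0.88514837
N(-d1) = 0.31257600; N(-d2) = 0.61380715
P = K * exp(-rT) * N(-d2) - S_0' * N(-d1) = 9.9100 * 0.88514837 * 0.61380715 - 9.47878560 * 0.31257600 = 2.4214

Answer: Price = 2.4214
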